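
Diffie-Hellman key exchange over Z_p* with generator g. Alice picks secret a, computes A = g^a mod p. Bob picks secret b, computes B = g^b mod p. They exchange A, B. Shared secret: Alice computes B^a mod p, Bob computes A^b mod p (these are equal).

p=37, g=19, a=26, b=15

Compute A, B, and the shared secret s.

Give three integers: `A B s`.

A = 19^26 mod 37  (bits of 26 = 11010)
  bit 0 = 1: r = r^2 * 19 mod 37 = 1^2 * 19 = 1*19 = 19
  bit 1 = 1: r = r^2 * 19 mod 37 = 19^2 * 19 = 28*19 = 14
  bit 2 = 0: r = r^2 mod 37 = 14^2 = 11
  bit 3 = 1: r = r^2 * 19 mod 37 = 11^2 * 19 = 10*19 = 5
  bit 4 = 0: r = r^2 mod 37 = 5^2 = 25
  -> A = 25
B = 19^15 mod 37  (bits of 15 = 1111)
  bit 0 = 1: r = r^2 * 19 mod 37 = 1^2 * 19 = 1*19 = 19
  bit 1 = 1: r = r^2 * 19 mod 37 = 19^2 * 19 = 28*19 = 14
  bit 2 = 1: r = r^2 * 19 mod 37 = 14^2 * 19 = 11*19 = 24
  bit 3 = 1: r = r^2 * 19 mod 37 = 24^2 * 19 = 21*19 = 29
  -> B = 29
s = B^a = 29^26 mod 37  (bits of 26 = 11010)
  bit 0 = 1: r = r^2 * 29 mod 37 = 1^2 * 29 = 1*29 = 29
  bit 1 = 1: r = r^2 * 29 mod 37 = 29^2 * 29 = 27*29 = 6
  bit 2 = 0: r = r^2 mod 37 = 6^2 = 36
  bit 3 = 1: r = r^2 * 29 mod 37 = 36^2 * 29 = 1*29 = 29
  bit 4 = 0: r = r^2 mod 37 = 29^2 = 27
  -> s = B^a = 27

Answer: 25 29 27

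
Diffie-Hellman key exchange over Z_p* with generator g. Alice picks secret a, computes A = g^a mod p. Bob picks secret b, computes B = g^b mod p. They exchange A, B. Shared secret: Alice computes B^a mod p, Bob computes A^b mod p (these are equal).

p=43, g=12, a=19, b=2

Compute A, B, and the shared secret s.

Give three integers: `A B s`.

Answer: 20 15 13

Derivation:
A = 12^19 mod 43  (bits of 19 = 10011)
  bit 0 = 1: r = r^2 * 12 mod 43 = 1^2 * 12 = 1*12 = 12
  bit 1 = 0: r = r^2 mod 43 = 12^2 = 15
  bit 2 = 0: r = r^2 mod 43 = 15^2 = 10
  bit 3 = 1: r = r^2 * 12 mod 43 = 10^2 * 12 = 14*12 = 39
  bit 4 = 1: r = r^2 * 12 mod 43 = 39^2 * 12 = 16*12 = 20
  -> A = 20
B = 12^2 mod 43  (bits of 2 = 10)
  bit 0 = 1: r = r^2 * 12 mod 43 = 1^2 * 12 = 1*12 = 12
  bit 1 = 0: r = r^2 mod 43 = 12^2 = 15
  -> B = 15
s = B^a = 15^19 mod 43  (bits of 19 = 10011)
  bit 0 = 1: r = r^2 * 15 mod 43 = 1^2 * 15 = 1*15 = 15
  bit 1 = 0: r = r^2 mod 43 = 15^2 = 10
  bit 2 = 0: r = r^2 mod 43 = 10^2 = 14
  bit 3 = 1: r = r^2 * 15 mod 43 = 14^2 * 15 = 24*15 = 16
  bit 4 = 1: r = r^2 * 15 mod 43 = 16^2 * 15 = 41*15 = 13
  -> s = B^a = 13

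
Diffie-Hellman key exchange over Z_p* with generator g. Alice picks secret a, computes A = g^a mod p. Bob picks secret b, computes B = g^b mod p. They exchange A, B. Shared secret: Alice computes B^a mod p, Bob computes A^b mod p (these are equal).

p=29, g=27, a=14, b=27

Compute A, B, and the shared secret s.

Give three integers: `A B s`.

A = 27^14 mod 29  (bits of 14 = 1110)
  bit 0 = 1: r = r^2 * 27 mod 29 = 1^2 * 27 = 1*27 = 27
  bit 1 = 1: r = r^2 * 27 mod 29 = 27^2 * 27 = 4*27 = 21
  bit 2 = 1: r = r^2 * 27 mod 29 = 21^2 * 27 = 6*27 = 17
  bit 3 = 0: r = r^2 mod 29 = 17^2 = 28
  -> A = 28
B = 27^27 mod 29  (bits of 27 = 11011)
  bit 0 = 1: r = r^2 * 27 mod 29 = 1^2 * 27 = 1*27 = 27
  bit 1 = 1: r = r^2 * 27 mod 29 = 27^2 * 27 = 4*27 = 21
  bit 2 = 0: r = r^2 mod 29 = 21^2 = 6
  bit 3 = 1: r = r^2 * 27 mod 29 = 6^2 * 27 = 7*27 = 15
  bit 4 = 1: r = r^2 * 27 mod 29 = 15^2 * 27 = 22*27 = 14
  -> B = 14
s = B^a = 14^14 mod 29  (bits of 14 = 1110)
  bit 0 = 1: r = r^2 * 14 mod 29 = 1^2 * 14 = 1*14 = 14
  bit 1 = 1: r = r^2 * 14 mod 29 = 14^2 * 14 = 22*14 = 18
  bit 2 = 1: r = r^2 * 14 mod 29 = 18^2 * 14 = 5*14 = 12
  bit 3 = 0: r = r^2 mod 29 = 12^2 = 28
  -> s = B^a = 28

Answer: 28 14 28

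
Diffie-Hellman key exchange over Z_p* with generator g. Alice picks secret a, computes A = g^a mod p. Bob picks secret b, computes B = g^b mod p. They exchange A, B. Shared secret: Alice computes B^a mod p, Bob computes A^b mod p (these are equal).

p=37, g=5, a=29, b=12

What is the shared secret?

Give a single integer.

A = 5^29 mod 37  (bits of 29 = 11101)
  bit 0 = 1: r = r^2 * 5 mod 37 = 1^2 * 5 = 1*5 = 5
  bit 1 = 1: r = r^2 * 5 mod 37 = 5^2 * 5 = 25*5 = 14
  bit 2 = 1: r = r^2 * 5 mod 37 = 14^2 * 5 = 11*5 = 18
  bit 3 = 0: r = r^2 mod 37 = 18^2 = 28
  bit 4 = 1: r = r^2 * 5 mod 37 = 28^2 * 5 = 7*5 = 35
  -> A = 35
B = 5^12 mod 37  (bits of 12 = 1100)
  bit 0 = 1: r = r^2 * 5 mod 37 = 1^2 * 5 = 1*5 = 5
  bit 1 = 1: r = r^2 * 5 mod 37 = 5^2 * 5 = 25*5 = 14
  bit 2 = 0: r = r^2 mod 37 = 14^2 = 11
  bit 3 = 0: r = r^2 mod 37 = 11^2 = 10
  -> B = 10
s = B^a = 10^29 mod 37  (bits of 29 = 11101)
  bit 0 = 1: r = r^2 * 10 mod 37 = 1^2 * 10 = 1*10 = 10
  bit 1 = 1: r = r^2 * 10 mod 37 = 10^2 * 10 = 26*10 = 1
  bit 2 = 1: r = r^2 * 10 mod 37 = 1^2 * 10 = 1*10 = 10
  bit 3 = 0: r = r^2 mod 37 = 10^2 = 26
  bit 4 = 1: r = r^2 * 10 mod 37 = 26^2 * 10 = 10*10 = 26
  -> s = B^a = 26

Answer: 26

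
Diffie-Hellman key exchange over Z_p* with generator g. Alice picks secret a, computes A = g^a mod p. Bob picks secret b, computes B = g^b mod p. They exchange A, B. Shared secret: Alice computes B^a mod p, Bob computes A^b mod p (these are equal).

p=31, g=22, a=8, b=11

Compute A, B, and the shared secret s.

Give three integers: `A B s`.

Answer: 28 17 18

Derivation:
A = 22^8 mod 31  (bits of 8 = 1000)
  bit 0 = 1: r = r^2 * 22 mod 31 = 1^2 * 22 = 1*22 = 22
  bit 1 = 0: r = r^2 mod 31 = 22^2 = 19
  bit 2 = 0: r = r^2 mod 31 = 19^2 = 20
  bit 3 = 0: r = r^2 mod 31 = 20^2 = 28
  -> A = 28
B = 22^11 mod 31  (bits of 11 = 1011)
  bit 0 = 1: r = r^2 * 22 mod 31 = 1^2 * 22 = 1*22 = 22
  bit 1 = 0: r = r^2 mod 31 = 22^2 = 19
  bit 2 = 1: r = r^2 * 22 mod 31 = 19^2 * 22 = 20*22 = 6
  bit 3 = 1: r = r^2 * 22 mod 31 = 6^2 * 22 = 5*22 = 17
  -> B = 17
s = B^a = 17^8 mod 31  (bits of 8 = 1000)
  bit 0 = 1: r = r^2 * 17 mod 31 = 1^2 * 17 = 1*17 = 17
  bit 1 = 0: r = r^2 mod 31 = 17^2 = 10
  bit 2 = 0: r = r^2 mod 31 = 10^2 = 7
  bit 3 = 0: r = r^2 mod 31 = 7^2 = 18
  -> s = B^a = 18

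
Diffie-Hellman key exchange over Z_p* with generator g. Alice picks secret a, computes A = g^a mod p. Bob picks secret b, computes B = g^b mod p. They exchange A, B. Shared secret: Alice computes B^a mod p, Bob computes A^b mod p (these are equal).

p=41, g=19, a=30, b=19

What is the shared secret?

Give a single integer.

A = 19^30 mod 41  (bits of 30 = 11110)
  bit 0 = 1: r = r^2 * 19 mod 41 = 1^2 * 19 = 1*19 = 19
  bit 1 = 1: r = r^2 * 19 mod 41 = 19^2 * 19 = 33*19 = 12
  bit 2 = 1: r = r^2 * 19 mod 41 = 12^2 * 19 = 21*19 = 30
  bit 3 = 1: r = r^2 * 19 mod 41 = 30^2 * 19 = 39*19 = 3
  bit 4 = 0: r = r^2 mod 41 = 3^2 = 9
  -> A = 9
B = 19^19 mod 41  (bits of 19 = 10011)
  bit 0 = 1: r = r^2 * 19 mod 41 = 1^2 * 19 = 1*19 = 19
  bit 1 = 0: r = r^2 mod 41 = 19^2 = 33
  bit 2 = 0: r = r^2 mod 41 = 33^2 = 23
  bit 3 = 1: r = r^2 * 19 mod 41 = 23^2 * 19 = 37*19 = 6
  bit 4 = 1: r = r^2 * 19 mod 41 = 6^2 * 19 = 36*19 = 28
  -> B = 28
s = B^a = 28^30 mod 41  (bits of 30 = 11110)
  bit 0 = 1: r = r^2 * 28 mod 41 = 1^2 * 28 = 1*28 = 28
  bit 1 = 1: r = r^2 * 28 mod 41 = 28^2 * 28 = 5*28 = 17
  bit 2 = 1: r = r^2 * 28 mod 41 = 17^2 * 28 = 2*28 = 15
  bit 3 = 1: r = r^2 * 28 mod 41 = 15^2 * 28 = 20*28 = 27
  bit 4 = 0: r = r^2 mod 41 = 27^2 = 32
  -> s = B^a = 32

Answer: 32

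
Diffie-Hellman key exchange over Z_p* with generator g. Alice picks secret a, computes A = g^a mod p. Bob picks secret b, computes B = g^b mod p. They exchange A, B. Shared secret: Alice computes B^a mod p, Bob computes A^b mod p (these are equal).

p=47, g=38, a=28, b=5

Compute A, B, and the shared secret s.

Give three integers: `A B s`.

Answer: 17 30 34

Derivation:
A = 38^28 mod 47  (bits of 28 = 11100)
  bit 0 = 1: r = r^2 * 38 mod 47 = 1^2 * 38 = 1*38 = 38
  bit 1 = 1: r = r^2 * 38 mod 47 = 38^2 * 38 = 34*38 = 23
  bit 2 = 1: r = r^2 * 38 mod 47 = 23^2 * 38 = 12*38 = 33
  bit 3 = 0: r = r^2 mod 47 = 33^2 = 8
  bit 4 = 0: r = r^2 mod 47 = 8^2 = 17
  -> A = 17
B = 38^5 mod 47  (bits of 5 = 101)
  bit 0 = 1: r = r^2 * 38 mod 47 = 1^2 * 38 = 1*38 = 38
  bit 1 = 0: r = r^2 mod 47 = 38^2 = 34
  bit 2 = 1: r = r^2 * 38 mod 47 = 34^2 * 38 = 28*38 = 30
  -> B = 30
s = B^a = 30^28 mod 47  (bits of 28 = 11100)
  bit 0 = 1: r = r^2 * 30 mod 47 = 1^2 * 30 = 1*30 = 30
  bit 1 = 1: r = r^2 * 30 mod 47 = 30^2 * 30 = 7*30 = 22
  bit 2 = 1: r = r^2 * 30 mod 47 = 22^2 * 30 = 14*30 = 44
  bit 3 = 0: r = r^2 mod 47 = 44^2 = 9
  bit 4 = 0: r = r^2 mod 47 = 9^2 = 34
  -> s = B^a = 34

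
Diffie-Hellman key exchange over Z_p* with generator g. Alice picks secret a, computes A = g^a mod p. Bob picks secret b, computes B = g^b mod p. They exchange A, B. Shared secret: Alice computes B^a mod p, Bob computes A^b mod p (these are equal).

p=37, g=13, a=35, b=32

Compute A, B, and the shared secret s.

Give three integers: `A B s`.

Answer: 20 12 34

Derivation:
A = 13^35 mod 37  (bits of 35 = 100011)
  bit 0 = 1: r = r^2 * 13 mod 37 = 1^2 * 13 = 1*13 = 13
  bit 1 = 0: r = r^2 mod 37 = 13^2 = 21
  bit 2 = 0: r = r^2 mod 37 = 21^2 = 34
  bit 3 = 0: r = r^2 mod 37 = 34^2 = 9
  bit 4 = 1: r = r^2 * 13 mod 37 = 9^2 * 13 = 7*13 = 17
  bit 5 = 1: r = r^2 * 13 mod 37 = 17^2 * 13 = 30*13 = 20
  -> A = 20
B = 13^32 mod 37  (bits of 32 = 100000)
  bit 0 = 1: r = r^2 * 13 mod 37 = 1^2 * 13 = 1*13 = 13
  bit 1 = 0: r = r^2 mod 37 = 13^2 = 21
  bit 2 = 0: r = r^2 mod 37 = 21^2 = 34
  bit 3 = 0: r = r^2 mod 37 = 34^2 = 9
  bit 4 = 0: r = r^2 mod 37 = 9^2 = 7
  bit 5 = 0: r = r^2 mod 37 = 7^2 = 12
  -> B = 12
s = B^a = 12^35 mod 37  (bits of 35 = 100011)
  bit 0 = 1: r = r^2 * 12 mod 37 = 1^2 * 12 = 1*12 = 12
  bit 1 = 0: r = r^2 mod 37 = 12^2 = 33
  bit 2 = 0: r = r^2 mod 37 = 33^2 = 16
  bit 3 = 0: r = r^2 mod 37 = 16^2 = 34
  bit 4 = 1: r = r^2 * 12 mod 37 = 34^2 * 12 = 9*12 = 34
  bit 5 = 1: r = r^2 * 12 mod 37 = 34^2 * 12 = 9*12 = 34
  -> s = B^a = 34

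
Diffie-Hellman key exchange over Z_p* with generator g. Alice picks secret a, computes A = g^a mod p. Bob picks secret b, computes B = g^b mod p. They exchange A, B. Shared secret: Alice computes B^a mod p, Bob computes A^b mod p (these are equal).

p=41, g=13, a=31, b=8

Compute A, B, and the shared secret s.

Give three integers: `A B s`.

A = 13^31 mod 41  (bits of 31 = 11111)
  bit 0 = 1: r = r^2 * 13 mod 41 = 1^2 * 13 = 1*13 = 13
  bit 1 = 1: r = r^2 * 13 mod 41 = 13^2 * 13 = 5*13 = 24
  bit 2 = 1: r = r^2 * 13 mod 41 = 24^2 * 13 = 2*13 = 26
  bit 3 = 1: r = r^2 * 13 mod 41 = 26^2 * 13 = 20*13 = 14
  bit 4 = 1: r = r^2 * 13 mod 41 = 14^2 * 13 = 32*13 = 6
  -> A = 6
B = 13^8 mod 41  (bits of 8 = 1000)
  bit 0 = 1: r = r^2 * 13 mod 41 = 1^2 * 13 = 1*13 = 13
  bit 1 = 0: r = r^2 mod 41 = 13^2 = 5
  bit 2 = 0: r = r^2 mod 41 = 5^2 = 25
  bit 3 = 0: r = r^2 mod 41 = 25^2 = 10
  -> B = 10
s = B^a = 10^31 mod 41  (bits of 31 = 11111)
  bit 0 = 1: r = r^2 * 10 mod 41 = 1^2 * 10 = 1*10 = 10
  bit 1 = 1: r = r^2 * 10 mod 41 = 10^2 * 10 = 18*10 = 16
  bit 2 = 1: r = r^2 * 10 mod 41 = 16^2 * 10 = 10*10 = 18
  bit 3 = 1: r = r^2 * 10 mod 41 = 18^2 * 10 = 37*10 = 1
  bit 4 = 1: r = r^2 * 10 mod 41 = 1^2 * 10 = 1*10 = 10
  -> s = B^a = 10

Answer: 6 10 10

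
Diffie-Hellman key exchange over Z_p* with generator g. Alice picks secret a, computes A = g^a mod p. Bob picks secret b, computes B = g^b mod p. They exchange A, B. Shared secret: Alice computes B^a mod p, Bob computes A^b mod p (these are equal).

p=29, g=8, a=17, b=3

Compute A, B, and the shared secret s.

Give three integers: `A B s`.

A = 8^17 mod 29  (bits of 17 = 10001)
  bit 0 = 1: r = r^2 * 8 mod 29 = 1^2 * 8 = 1*8 = 8
  bit 1 = 0: r = r^2 mod 29 = 8^2 = 6
  bit 2 = 0: r = r^2 mod 29 = 6^2 = 7
  bit 3 = 0: r = r^2 mod 29 = 7^2 = 20
  bit 4 = 1: r = r^2 * 8 mod 29 = 20^2 * 8 = 23*8 = 10
  -> A = 10
B = 8^3 mod 29  (bits of 3 = 11)
  bit 0 = 1: r = r^2 * 8 mod 29 = 1^2 * 8 = 1*8 = 8
  bit 1 = 1: r = r^2 * 8 mod 29 = 8^2 * 8 = 6*8 = 19
  -> B = 19
s = B^a = 19^17 mod 29  (bits of 17 = 10001)
  bit 0 = 1: r = r^2 * 19 mod 29 = 1^2 * 19 = 1*19 = 19
  bit 1 = 0: r = r^2 mod 29 = 19^2 = 13
  bit 2 = 0: r = r^2 mod 29 = 13^2 = 24
  bit 3 = 0: r = r^2 mod 29 = 24^2 = 25
  bit 4 = 1: r = r^2 * 19 mod 29 = 25^2 * 19 = 16*19 = 14
  -> s = B^a = 14

Answer: 10 19 14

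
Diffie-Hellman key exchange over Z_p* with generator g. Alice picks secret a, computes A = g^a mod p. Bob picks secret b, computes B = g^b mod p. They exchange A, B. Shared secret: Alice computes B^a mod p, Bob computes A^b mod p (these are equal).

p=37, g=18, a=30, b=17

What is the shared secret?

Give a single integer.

A = 18^30 mod 37  (bits of 30 = 11110)
  bit 0 = 1: r = r^2 * 18 mod 37 = 1^2 * 18 = 1*18 = 18
  bit 1 = 1: r = r^2 * 18 mod 37 = 18^2 * 18 = 28*18 = 23
  bit 2 = 1: r = r^2 * 18 mod 37 = 23^2 * 18 = 11*18 = 13
  bit 3 = 1: r = r^2 * 18 mod 37 = 13^2 * 18 = 21*18 = 8
  bit 4 = 0: r = r^2 mod 37 = 8^2 = 27
  -> A = 27
B = 18^17 mod 37  (bits of 17 = 10001)
  bit 0 = 1: r = r^2 * 18 mod 37 = 1^2 * 18 = 1*18 = 18
  bit 1 = 0: r = r^2 mod 37 = 18^2 = 28
  bit 2 = 0: r = r^2 mod 37 = 28^2 = 7
  bit 3 = 0: r = r^2 mod 37 = 7^2 = 12
  bit 4 = 1: r = r^2 * 18 mod 37 = 12^2 * 18 = 33*18 = 2
  -> B = 2
s = B^a = 2^30 mod 37  (bits of 30 = 11110)
  bit 0 = 1: r = r^2 * 2 mod 37 = 1^2 * 2 = 1*2 = 2
  bit 1 = 1: r = r^2 * 2 mod 37 = 2^2 * 2 = 4*2 = 8
  bit 2 = 1: r = r^2 * 2 mod 37 = 8^2 * 2 = 27*2 = 17
  bit 3 = 1: r = r^2 * 2 mod 37 = 17^2 * 2 = 30*2 = 23
  bit 4 = 0: r = r^2 mod 37 = 23^2 = 11
  -> s = B^a = 11

Answer: 11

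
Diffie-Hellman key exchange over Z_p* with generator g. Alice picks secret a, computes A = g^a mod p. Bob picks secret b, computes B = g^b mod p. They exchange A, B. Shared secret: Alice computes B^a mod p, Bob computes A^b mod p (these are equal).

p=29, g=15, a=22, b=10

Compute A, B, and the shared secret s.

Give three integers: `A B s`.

A = 15^22 mod 29  (bits of 22 = 10110)
  bit 0 = 1: r = r^2 * 15 mod 29 = 1^2 * 15 = 1*15 = 15
  bit 1 = 0: r = r^2 mod 29 = 15^2 = 22
  bit 2 = 1: r = r^2 * 15 mod 29 = 22^2 * 15 = 20*15 = 10
  bit 3 = 1: r = r^2 * 15 mod 29 = 10^2 * 15 = 13*15 = 21
  bit 4 = 0: r = r^2 mod 29 = 21^2 = 6
  -> A = 6
B = 15^10 mod 29  (bits of 10 = 1010)
  bit 0 = 1: r = r^2 * 15 mod 29 = 1^2 * 15 = 1*15 = 15
  bit 1 = 0: r = r^2 mod 29 = 15^2 = 22
  bit 2 = 1: r = r^2 * 15 mod 29 = 22^2 * 15 = 20*15 = 10
  bit 3 = 0: r = r^2 mod 29 = 10^2 = 13
  -> B = 13
s = B^a = 13^22 mod 29  (bits of 22 = 10110)
  bit 0 = 1: r = r^2 * 13 mod 29 = 1^2 * 13 = 1*13 = 13
  bit 1 = 0: r = r^2 mod 29 = 13^2 = 24
  bit 2 = 1: r = r^2 * 13 mod 29 = 24^2 * 13 = 25*13 = 6
  bit 3 = 1: r = r^2 * 13 mod 29 = 6^2 * 13 = 7*13 = 4
  bit 4 = 0: r = r^2 mod 29 = 4^2 = 16
  -> s = B^a = 16

Answer: 6 13 16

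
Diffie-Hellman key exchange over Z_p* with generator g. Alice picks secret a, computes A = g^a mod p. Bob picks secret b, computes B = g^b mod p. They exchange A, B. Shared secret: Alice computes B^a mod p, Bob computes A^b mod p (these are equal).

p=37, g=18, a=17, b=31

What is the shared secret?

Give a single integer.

Answer: 22

Derivation:
A = 18^17 mod 37  (bits of 17 = 10001)
  bit 0 = 1: r = r^2 * 18 mod 37 = 1^2 * 18 = 1*18 = 18
  bit 1 = 0: r = r^2 mod 37 = 18^2 = 28
  bit 2 = 0: r = r^2 mod 37 = 28^2 = 7
  bit 3 = 0: r = r^2 mod 37 = 7^2 = 12
  bit 4 = 1: r = r^2 * 18 mod 37 = 12^2 * 18 = 33*18 = 2
  -> A = 2
B = 18^31 mod 37  (bits of 31 = 11111)
  bit 0 = 1: r = r^2 * 18 mod 37 = 1^2 * 18 = 1*18 = 18
  bit 1 = 1: r = r^2 * 18 mod 37 = 18^2 * 18 = 28*18 = 23
  bit 2 = 1: r = r^2 * 18 mod 37 = 23^2 * 18 = 11*18 = 13
  bit 3 = 1: r = r^2 * 18 mod 37 = 13^2 * 18 = 21*18 = 8
  bit 4 = 1: r = r^2 * 18 mod 37 = 8^2 * 18 = 27*18 = 5
  -> B = 5
s = B^a = 5^17 mod 37  (bits of 17 = 10001)
  bit 0 = 1: r = r^2 * 5 mod 37 = 1^2 * 5 = 1*5 = 5
  bit 1 = 0: r = r^2 mod 37 = 5^2 = 25
  bit 2 = 0: r = r^2 mod 37 = 25^2 = 33
  bit 3 = 0: r = r^2 mod 37 = 33^2 = 16
  bit 4 = 1: r = r^2 * 5 mod 37 = 16^2 * 5 = 34*5 = 22
  -> s = B^a = 22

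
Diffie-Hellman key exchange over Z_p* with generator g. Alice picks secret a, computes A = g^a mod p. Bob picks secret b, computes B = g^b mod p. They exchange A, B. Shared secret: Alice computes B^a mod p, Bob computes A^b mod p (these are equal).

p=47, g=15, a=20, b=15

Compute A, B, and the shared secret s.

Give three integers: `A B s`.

A = 15^20 mod 47  (bits of 20 = 10100)
  bit 0 = 1: r = r^2 * 15 mod 47 = 1^2 * 15 = 1*15 = 15
  bit 1 = 0: r = r^2 mod 47 = 15^2 = 37
  bit 2 = 1: r = r^2 * 15 mod 47 = 37^2 * 15 = 6*15 = 43
  bit 3 = 0: r = r^2 mod 47 = 43^2 = 16
  bit 4 = 0: r = r^2 mod 47 = 16^2 = 21
  -> A = 21
B = 15^15 mod 47  (bits of 15 = 1111)
  bit 0 = 1: r = r^2 * 15 mod 47 = 1^2 * 15 = 1*15 = 15
  bit 1 = 1: r = r^2 * 15 mod 47 = 15^2 * 15 = 37*15 = 38
  bit 2 = 1: r = r^2 * 15 mod 47 = 38^2 * 15 = 34*15 = 40
  bit 3 = 1: r = r^2 * 15 mod 47 = 40^2 * 15 = 2*15 = 30
  -> B = 30
s = B^a = 30^20 mod 47  (bits of 20 = 10100)
  bit 0 = 1: r = r^2 * 30 mod 47 = 1^2 * 30 = 1*30 = 30
  bit 1 = 0: r = r^2 mod 47 = 30^2 = 7
  bit 2 = 1: r = r^2 * 30 mod 47 = 7^2 * 30 = 2*30 = 13
  bit 3 = 0: r = r^2 mod 47 = 13^2 = 28
  bit 4 = 0: r = r^2 mod 47 = 28^2 = 32
  -> s = B^a = 32

Answer: 21 30 32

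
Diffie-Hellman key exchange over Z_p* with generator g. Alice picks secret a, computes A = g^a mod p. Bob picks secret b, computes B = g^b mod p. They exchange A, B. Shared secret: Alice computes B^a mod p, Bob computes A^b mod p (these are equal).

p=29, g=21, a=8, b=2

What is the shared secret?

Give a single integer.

Answer: 23

Derivation:
A = 21^8 mod 29  (bits of 8 = 1000)
  bit 0 = 1: r = r^2 * 21 mod 29 = 1^2 * 21 = 1*21 = 21
  bit 1 = 0: r = r^2 mod 29 = 21^2 = 6
  bit 2 = 0: r = r^2 mod 29 = 6^2 = 7
  bit 3 = 0: r = r^2 mod 29 = 7^2 = 20
  -> A = 20
B = 21^2 mod 29  (bits of 2 = 10)
  bit 0 = 1: r = r^2 * 21 mod 29 = 1^2 * 21 = 1*21 = 21
  bit 1 = 0: r = r^2 mod 29 = 21^2 = 6
  -> B = 6
s = B^a = 6^8 mod 29  (bits of 8 = 1000)
  bit 0 = 1: r = r^2 * 6 mod 29 = 1^2 * 6 = 1*6 = 6
  bit 1 = 0: r = r^2 mod 29 = 6^2 = 7
  bit 2 = 0: r = r^2 mod 29 = 7^2 = 20
  bit 3 = 0: r = r^2 mod 29 = 20^2 = 23
  -> s = B^a = 23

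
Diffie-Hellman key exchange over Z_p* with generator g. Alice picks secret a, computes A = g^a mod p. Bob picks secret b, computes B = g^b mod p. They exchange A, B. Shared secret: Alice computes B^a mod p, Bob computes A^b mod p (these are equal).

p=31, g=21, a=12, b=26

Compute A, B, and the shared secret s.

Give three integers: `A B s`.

Answer: 4 19 4

Derivation:
A = 21^12 mod 31  (bits of 12 = 1100)
  bit 0 = 1: r = r^2 * 21 mod 31 = 1^2 * 21 = 1*21 = 21
  bit 1 = 1: r = r^2 * 21 mod 31 = 21^2 * 21 = 7*21 = 23
  bit 2 = 0: r = r^2 mod 31 = 23^2 = 2
  bit 3 = 0: r = r^2 mod 31 = 2^2 = 4
  -> A = 4
B = 21^26 mod 31  (bits of 26 = 11010)
  bit 0 = 1: r = r^2 * 21 mod 31 = 1^2 * 21 = 1*21 = 21
  bit 1 = 1: r = r^2 * 21 mod 31 = 21^2 * 21 = 7*21 = 23
  bit 2 = 0: r = r^2 mod 31 = 23^2 = 2
  bit 3 = 1: r = r^2 * 21 mod 31 = 2^2 * 21 = 4*21 = 22
  bit 4 = 0: r = r^2 mod 31 = 22^2 = 19
  -> B = 19
s = B^a = 19^12 mod 31  (bits of 12 = 1100)
  bit 0 = 1: r = r^2 * 19 mod 31 = 1^2 * 19 = 1*19 = 19
  bit 1 = 1: r = r^2 * 19 mod 31 = 19^2 * 19 = 20*19 = 8
  bit 2 = 0: r = r^2 mod 31 = 8^2 = 2
  bit 3 = 0: r = r^2 mod 31 = 2^2 = 4
  -> s = B^a = 4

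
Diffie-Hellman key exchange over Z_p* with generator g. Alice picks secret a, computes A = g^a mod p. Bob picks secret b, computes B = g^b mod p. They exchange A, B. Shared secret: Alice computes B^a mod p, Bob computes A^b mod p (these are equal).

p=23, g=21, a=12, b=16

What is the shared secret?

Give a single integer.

Answer: 9

Derivation:
A = 21^12 mod 23  (bits of 12 = 1100)
  bit 0 = 1: r = r^2 * 21 mod 23 = 1^2 * 21 = 1*21 = 21
  bit 1 = 1: r = r^2 * 21 mod 23 = 21^2 * 21 = 4*21 = 15
  bit 2 = 0: r = r^2 mod 23 = 15^2 = 18
  bit 3 = 0: r = r^2 mod 23 = 18^2 = 2
  -> A = 2
B = 21^16 mod 23  (bits of 16 = 10000)
  bit 0 = 1: r = r^2 * 21 mod 23 = 1^2 * 21 = 1*21 = 21
  bit 1 = 0: r = r^2 mod 23 = 21^2 = 4
  bit 2 = 0: r = r^2 mod 23 = 4^2 = 16
  bit 3 = 0: r = r^2 mod 23 = 16^2 = 3
  bit 4 = 0: r = r^2 mod 23 = 3^2 = 9
  -> B = 9
s = B^a = 9^12 mod 23  (bits of 12 = 1100)
  bit 0 = 1: r = r^2 * 9 mod 23 = 1^2 * 9 = 1*9 = 9
  bit 1 = 1: r = r^2 * 9 mod 23 = 9^2 * 9 = 12*9 = 16
  bit 2 = 0: r = r^2 mod 23 = 16^2 = 3
  bit 3 = 0: r = r^2 mod 23 = 3^2 = 9
  -> s = B^a = 9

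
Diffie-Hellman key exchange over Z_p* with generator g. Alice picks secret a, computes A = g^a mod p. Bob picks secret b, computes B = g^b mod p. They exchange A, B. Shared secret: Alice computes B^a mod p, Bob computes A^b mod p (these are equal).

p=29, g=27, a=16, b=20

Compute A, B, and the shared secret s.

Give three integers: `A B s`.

Answer: 25 23 7

Derivation:
A = 27^16 mod 29  (bits of 16 = 10000)
  bit 0 = 1: r = r^2 * 27 mod 29 = 1^2 * 27 = 1*27 = 27
  bit 1 = 0: r = r^2 mod 29 = 27^2 = 4
  bit 2 = 0: r = r^2 mod 29 = 4^2 = 16
  bit 3 = 0: r = r^2 mod 29 = 16^2 = 24
  bit 4 = 0: r = r^2 mod 29 = 24^2 = 25
  -> A = 25
B = 27^20 mod 29  (bits of 20 = 10100)
  bit 0 = 1: r = r^2 * 27 mod 29 = 1^2 * 27 = 1*27 = 27
  bit 1 = 0: r = r^2 mod 29 = 27^2 = 4
  bit 2 = 1: r = r^2 * 27 mod 29 = 4^2 * 27 = 16*27 = 26
  bit 3 = 0: r = r^2 mod 29 = 26^2 = 9
  bit 4 = 0: r = r^2 mod 29 = 9^2 = 23
  -> B = 23
s = B^a = 23^16 mod 29  (bits of 16 = 10000)
  bit 0 = 1: r = r^2 * 23 mod 29 = 1^2 * 23 = 1*23 = 23
  bit 1 = 0: r = r^2 mod 29 = 23^2 = 7
  bit 2 = 0: r = r^2 mod 29 = 7^2 = 20
  bit 3 = 0: r = r^2 mod 29 = 20^2 = 23
  bit 4 = 0: r = r^2 mod 29 = 23^2 = 7
  -> s = B^a = 7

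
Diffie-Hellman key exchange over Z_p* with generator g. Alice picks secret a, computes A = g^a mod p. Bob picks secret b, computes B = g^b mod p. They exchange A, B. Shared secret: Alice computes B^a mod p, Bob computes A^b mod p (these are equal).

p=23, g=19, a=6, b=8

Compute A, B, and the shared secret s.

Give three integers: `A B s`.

A = 19^6 mod 23  (bits of 6 = 110)
  bit 0 = 1: r = r^2 * 19 mod 23 = 1^2 * 19 = 1*19 = 19
  bit 1 = 1: r = r^2 * 19 mod 23 = 19^2 * 19 = 16*19 = 5
  bit 2 = 0: r = r^2 mod 23 = 5^2 = 2
  -> A = 2
B = 19^8 mod 23  (bits of 8 = 1000)
  bit 0 = 1: r = r^2 * 19 mod 23 = 1^2 * 19 = 1*19 = 19
  bit 1 = 0: r = r^2 mod 23 = 19^2 = 16
  bit 2 = 0: r = r^2 mod 23 = 16^2 = 3
  bit 3 = 0: r = r^2 mod 23 = 3^2 = 9
  -> B = 9
s = B^a = 9^6 mod 23  (bits of 6 = 110)
  bit 0 = 1: r = r^2 * 9 mod 23 = 1^2 * 9 = 1*9 = 9
  bit 1 = 1: r = r^2 * 9 mod 23 = 9^2 * 9 = 12*9 = 16
  bit 2 = 0: r = r^2 mod 23 = 16^2 = 3
  -> s = B^a = 3

Answer: 2 9 3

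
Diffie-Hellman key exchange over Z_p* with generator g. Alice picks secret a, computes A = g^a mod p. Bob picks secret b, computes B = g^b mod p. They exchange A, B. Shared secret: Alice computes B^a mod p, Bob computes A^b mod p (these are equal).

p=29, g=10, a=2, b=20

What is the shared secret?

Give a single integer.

A = 10^2 mod 29  (bits of 2 = 10)
  bit 0 = 1: r = r^2 * 10 mod 29 = 1^2 * 10 = 1*10 = 10
  bit 1 = 0: r = r^2 mod 29 = 10^2 = 13
  -> A = 13
B = 10^20 mod 29  (bits of 20 = 10100)
  bit 0 = 1: r = r^2 * 10 mod 29 = 1^2 * 10 = 1*10 = 10
  bit 1 = 0: r = r^2 mod 29 = 10^2 = 13
  bit 2 = 1: r = r^2 * 10 mod 29 = 13^2 * 10 = 24*10 = 8
  bit 3 = 0: r = r^2 mod 29 = 8^2 = 6
  bit 4 = 0: r = r^2 mod 29 = 6^2 = 7
  -> B = 7
s = B^a = 7^2 mod 29  (bits of 2 = 10)
  bit 0 = 1: r = r^2 * 7 mod 29 = 1^2 * 7 = 1*7 = 7
  bit 1 = 0: r = r^2 mod 29 = 7^2 = 20
  -> s = B^a = 20

Answer: 20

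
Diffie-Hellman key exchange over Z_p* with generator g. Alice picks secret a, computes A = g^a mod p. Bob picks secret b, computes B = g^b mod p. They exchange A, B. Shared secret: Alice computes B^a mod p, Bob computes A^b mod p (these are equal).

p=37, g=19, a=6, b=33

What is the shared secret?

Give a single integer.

Answer: 36

Derivation:
A = 19^6 mod 37  (bits of 6 = 110)
  bit 0 = 1: r = r^2 * 19 mod 37 = 1^2 * 19 = 1*19 = 19
  bit 1 = 1: r = r^2 * 19 mod 37 = 19^2 * 19 = 28*19 = 14
  bit 2 = 0: r = r^2 mod 37 = 14^2 = 11
  -> A = 11
B = 19^33 mod 37  (bits of 33 = 100001)
  bit 0 = 1: r = r^2 * 19 mod 37 = 1^2 * 19 = 1*19 = 19
  bit 1 = 0: r = r^2 mod 37 = 19^2 = 28
  bit 2 = 0: r = r^2 mod 37 = 28^2 = 7
  bit 3 = 0: r = r^2 mod 37 = 7^2 = 12
  bit 4 = 0: r = r^2 mod 37 = 12^2 = 33
  bit 5 = 1: r = r^2 * 19 mod 37 = 33^2 * 19 = 16*19 = 8
  -> B = 8
s = B^a = 8^6 mod 37  (bits of 6 = 110)
  bit 0 = 1: r = r^2 * 8 mod 37 = 1^2 * 8 = 1*8 = 8
  bit 1 = 1: r = r^2 * 8 mod 37 = 8^2 * 8 = 27*8 = 31
  bit 2 = 0: r = r^2 mod 37 = 31^2 = 36
  -> s = B^a = 36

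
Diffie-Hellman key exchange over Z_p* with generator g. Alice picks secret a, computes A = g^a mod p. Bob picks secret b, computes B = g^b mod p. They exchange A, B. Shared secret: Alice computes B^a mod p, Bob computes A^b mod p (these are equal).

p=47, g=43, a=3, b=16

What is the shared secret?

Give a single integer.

Answer: 16

Derivation:
A = 43^3 mod 47  (bits of 3 = 11)
  bit 0 = 1: r = r^2 * 43 mod 47 = 1^2 * 43 = 1*43 = 43
  bit 1 = 1: r = r^2 * 43 mod 47 = 43^2 * 43 = 16*43 = 30
  -> A = 30
B = 43^16 mod 47  (bits of 16 = 10000)
  bit 0 = 1: r = r^2 * 43 mod 47 = 1^2 * 43 = 1*43 = 43
  bit 1 = 0: r = r^2 mod 47 = 43^2 = 16
  bit 2 = 0: r = r^2 mod 47 = 16^2 = 21
  bit 3 = 0: r = r^2 mod 47 = 21^2 = 18
  bit 4 = 0: r = r^2 mod 47 = 18^2 = 42
  -> B = 42
s = B^a = 42^3 mod 47  (bits of 3 = 11)
  bit 0 = 1: r = r^2 * 42 mod 47 = 1^2 * 42 = 1*42 = 42
  bit 1 = 1: r = r^2 * 42 mod 47 = 42^2 * 42 = 25*42 = 16
  -> s = B^a = 16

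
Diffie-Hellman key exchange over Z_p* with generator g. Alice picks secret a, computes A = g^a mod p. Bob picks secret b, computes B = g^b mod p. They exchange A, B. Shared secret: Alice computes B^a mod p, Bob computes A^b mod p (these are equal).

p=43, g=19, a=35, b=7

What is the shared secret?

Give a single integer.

Answer: 7

Derivation:
A = 19^35 mod 43  (bits of 35 = 100011)
  bit 0 = 1: r = r^2 * 19 mod 43 = 1^2 * 19 = 1*19 = 19
  bit 1 = 0: r = r^2 mod 43 = 19^2 = 17
  bit 2 = 0: r = r^2 mod 43 = 17^2 = 31
  bit 3 = 0: r = r^2 mod 43 = 31^2 = 15
  bit 4 = 1: r = r^2 * 19 mod 43 = 15^2 * 19 = 10*19 = 18
  bit 5 = 1: r = r^2 * 19 mod 43 = 18^2 * 19 = 23*19 = 7
  -> A = 7
B = 19^7 mod 43  (bits of 7 = 111)
  bit 0 = 1: r = r^2 * 19 mod 43 = 1^2 * 19 = 1*19 = 19
  bit 1 = 1: r = r^2 * 19 mod 43 = 19^2 * 19 = 17*19 = 22
  bit 2 = 1: r = r^2 * 19 mod 43 = 22^2 * 19 = 11*19 = 37
  -> B = 37
s = B^a = 37^35 mod 43  (bits of 35 = 100011)
  bit 0 = 1: r = r^2 * 37 mod 43 = 1^2 * 37 = 1*37 = 37
  bit 1 = 0: r = r^2 mod 43 = 37^2 = 36
  bit 2 = 0: r = r^2 mod 43 = 36^2 = 6
  bit 3 = 0: r = r^2 mod 43 = 6^2 = 36
  bit 4 = 1: r = r^2 * 37 mod 43 = 36^2 * 37 = 6*37 = 7
  bit 5 = 1: r = r^2 * 37 mod 43 = 7^2 * 37 = 6*37 = 7
  -> s = B^a = 7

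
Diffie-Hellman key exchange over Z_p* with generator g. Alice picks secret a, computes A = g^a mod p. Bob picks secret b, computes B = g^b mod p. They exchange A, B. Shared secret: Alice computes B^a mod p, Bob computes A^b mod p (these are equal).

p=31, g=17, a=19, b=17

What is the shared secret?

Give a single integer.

A = 17^19 mod 31  (bits of 19 = 10011)
  bit 0 = 1: r = r^2 * 17 mod 31 = 1^2 * 17 = 1*17 = 17
  bit 1 = 0: r = r^2 mod 31 = 17^2 = 10
  bit 2 = 0: r = r^2 mod 31 = 10^2 = 7
  bit 3 = 1: r = r^2 * 17 mod 31 = 7^2 * 17 = 18*17 = 27
  bit 4 = 1: r = r^2 * 17 mod 31 = 27^2 * 17 = 16*17 = 24
  -> A = 24
B = 17^17 mod 31  (bits of 17 = 10001)
  bit 0 = 1: r = r^2 * 17 mod 31 = 1^2 * 17 = 1*17 = 17
  bit 1 = 0: r = r^2 mod 31 = 17^2 = 10
  bit 2 = 0: r = r^2 mod 31 = 10^2 = 7
  bit 3 = 0: r = r^2 mod 31 = 7^2 = 18
  bit 4 = 1: r = r^2 * 17 mod 31 = 18^2 * 17 = 14*17 = 21
  -> B = 21
s = B^a = 21^19 mod 31  (bits of 19 = 10011)
  bit 0 = 1: r = r^2 * 21 mod 31 = 1^2 * 21 = 1*21 = 21
  bit 1 = 0: r = r^2 mod 31 = 21^2 = 7
  bit 2 = 0: r = r^2 mod 31 = 7^2 = 18
  bit 3 = 1: r = r^2 * 21 mod 31 = 18^2 * 21 = 14*21 = 15
  bit 4 = 1: r = r^2 * 21 mod 31 = 15^2 * 21 = 8*21 = 13
  -> s = B^a = 13

Answer: 13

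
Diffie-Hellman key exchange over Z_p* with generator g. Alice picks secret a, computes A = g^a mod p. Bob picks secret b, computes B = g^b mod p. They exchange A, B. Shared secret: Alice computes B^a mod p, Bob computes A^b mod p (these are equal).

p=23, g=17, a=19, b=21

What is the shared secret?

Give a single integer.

A = 17^19 mod 23  (bits of 19 = 10011)
  bit 0 = 1: r = r^2 * 17 mod 23 = 1^2 * 17 = 1*17 = 17
  bit 1 = 0: r = r^2 mod 23 = 17^2 = 13
  bit 2 = 0: r = r^2 mod 23 = 13^2 = 8
  bit 3 = 1: r = r^2 * 17 mod 23 = 8^2 * 17 = 18*17 = 7
  bit 4 = 1: r = r^2 * 17 mod 23 = 7^2 * 17 = 3*17 = 5
  -> A = 5
B = 17^21 mod 23  (bits of 21 = 10101)
  bit 0 = 1: r = r^2 * 17 mod 23 = 1^2 * 17 = 1*17 = 17
  bit 1 = 0: r = r^2 mod 23 = 17^2 = 13
  bit 2 = 1: r = r^2 * 17 mod 23 = 13^2 * 17 = 8*17 = 21
  bit 3 = 0: r = r^2 mod 23 = 21^2 = 4
  bit 4 = 1: r = r^2 * 17 mod 23 = 4^2 * 17 = 16*17 = 19
  -> B = 19
s = B^a = 19^19 mod 23  (bits of 19 = 10011)
  bit 0 = 1: r = r^2 * 19 mod 23 = 1^2 * 19 = 1*19 = 19
  bit 1 = 0: r = r^2 mod 23 = 19^2 = 16
  bit 2 = 0: r = r^2 mod 23 = 16^2 = 3
  bit 3 = 1: r = r^2 * 19 mod 23 = 3^2 * 19 = 9*19 = 10
  bit 4 = 1: r = r^2 * 19 mod 23 = 10^2 * 19 = 8*19 = 14
  -> s = B^a = 14

Answer: 14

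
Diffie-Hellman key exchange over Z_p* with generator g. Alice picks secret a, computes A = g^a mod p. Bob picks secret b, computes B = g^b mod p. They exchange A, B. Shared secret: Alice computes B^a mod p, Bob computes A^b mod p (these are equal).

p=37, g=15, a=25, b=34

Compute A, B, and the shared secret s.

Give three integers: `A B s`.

Answer: 2 25 28

Derivation:
A = 15^25 mod 37  (bits of 25 = 11001)
  bit 0 = 1: r = r^2 * 15 mod 37 = 1^2 * 15 = 1*15 = 15
  bit 1 = 1: r = r^2 * 15 mod 37 = 15^2 * 15 = 3*15 = 8
  bit 2 = 0: r = r^2 mod 37 = 8^2 = 27
  bit 3 = 0: r = r^2 mod 37 = 27^2 = 26
  bit 4 = 1: r = r^2 * 15 mod 37 = 26^2 * 15 = 10*15 = 2
  -> A = 2
B = 15^34 mod 37  (bits of 34 = 100010)
  bit 0 = 1: r = r^2 * 15 mod 37 = 1^2 * 15 = 1*15 = 15
  bit 1 = 0: r = r^2 mod 37 = 15^2 = 3
  bit 2 = 0: r = r^2 mod 37 = 3^2 = 9
  bit 3 = 0: r = r^2 mod 37 = 9^2 = 7
  bit 4 = 1: r = r^2 * 15 mod 37 = 7^2 * 15 = 12*15 = 32
  bit 5 = 0: r = r^2 mod 37 = 32^2 = 25
  -> B = 25
s = B^a = 25^25 mod 37  (bits of 25 = 11001)
  bit 0 = 1: r = r^2 * 25 mod 37 = 1^2 * 25 = 1*25 = 25
  bit 1 = 1: r = r^2 * 25 mod 37 = 25^2 * 25 = 33*25 = 11
  bit 2 = 0: r = r^2 mod 37 = 11^2 = 10
  bit 3 = 0: r = r^2 mod 37 = 10^2 = 26
  bit 4 = 1: r = r^2 * 25 mod 37 = 26^2 * 25 = 10*25 = 28
  -> s = B^a = 28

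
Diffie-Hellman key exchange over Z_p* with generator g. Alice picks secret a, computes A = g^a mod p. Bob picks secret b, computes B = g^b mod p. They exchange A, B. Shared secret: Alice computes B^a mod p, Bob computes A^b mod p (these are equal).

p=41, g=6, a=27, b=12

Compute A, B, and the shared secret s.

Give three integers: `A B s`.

A = 6^27 mod 41  (bits of 27 = 11011)
  bit 0 = 1: r = r^2 * 6 mod 41 = 1^2 * 6 = 1*6 = 6
  bit 1 = 1: r = r^2 * 6 mod 41 = 6^2 * 6 = 36*6 = 11
  bit 2 = 0: r = r^2 mod 41 = 11^2 = 39
  bit 3 = 1: r = r^2 * 6 mod 41 = 39^2 * 6 = 4*6 = 24
  bit 4 = 1: r = r^2 * 6 mod 41 = 24^2 * 6 = 2*6 = 12
  -> A = 12
B = 6^12 mod 41  (bits of 12 = 1100)
  bit 0 = 1: r = r^2 * 6 mod 41 = 1^2 * 6 = 1*6 = 6
  bit 1 = 1: r = r^2 * 6 mod 41 = 6^2 * 6 = 36*6 = 11
  bit 2 = 0: r = r^2 mod 41 = 11^2 = 39
  bit 3 = 0: r = r^2 mod 41 = 39^2 = 4
  -> B = 4
s = B^a = 4^27 mod 41  (bits of 27 = 11011)
  bit 0 = 1: r = r^2 * 4 mod 41 = 1^2 * 4 = 1*4 = 4
  bit 1 = 1: r = r^2 * 4 mod 41 = 4^2 * 4 = 16*4 = 23
  bit 2 = 0: r = r^2 mod 41 = 23^2 = 37
  bit 3 = 1: r = r^2 * 4 mod 41 = 37^2 * 4 = 16*4 = 23
  bit 4 = 1: r = r^2 * 4 mod 41 = 23^2 * 4 = 37*4 = 25
  -> s = B^a = 25

Answer: 12 4 25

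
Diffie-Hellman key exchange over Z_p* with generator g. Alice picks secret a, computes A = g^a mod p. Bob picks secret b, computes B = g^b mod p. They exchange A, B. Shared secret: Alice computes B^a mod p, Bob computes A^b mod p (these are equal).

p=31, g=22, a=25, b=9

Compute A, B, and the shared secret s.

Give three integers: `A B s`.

A = 22^25 mod 31  (bits of 25 = 11001)
  bit 0 = 1: r = r^2 * 22 mod 31 = 1^2 * 22 = 1*22 = 22
  bit 1 = 1: r = r^2 * 22 mod 31 = 22^2 * 22 = 19*22 = 15
  bit 2 = 0: r = r^2 mod 31 = 15^2 = 8
  bit 3 = 0: r = r^2 mod 31 = 8^2 = 2
  bit 4 = 1: r = r^2 * 22 mod 31 = 2^2 * 22 = 4*22 = 26
  -> A = 26
B = 22^9 mod 31  (bits of 9 = 1001)
  bit 0 = 1: r = r^2 * 22 mod 31 = 1^2 * 22 = 1*22 = 22
  bit 1 = 0: r = r^2 mod 31 = 22^2 = 19
  bit 2 = 0: r = r^2 mod 31 = 19^2 = 20
  bit 3 = 1: r = r^2 * 22 mod 31 = 20^2 * 22 = 28*22 = 27
  -> B = 27
s = B^a = 27^25 mod 31  (bits of 25 = 11001)
  bit 0 = 1: r = r^2 * 27 mod 31 = 1^2 * 27 = 1*27 = 27
  bit 1 = 1: r = r^2 * 27 mod 31 = 27^2 * 27 = 16*27 = 29
  bit 2 = 0: r = r^2 mod 31 = 29^2 = 4
  bit 3 = 0: r = r^2 mod 31 = 4^2 = 16
  bit 4 = 1: r = r^2 * 27 mod 31 = 16^2 * 27 = 8*27 = 30
  -> s = B^a = 30

Answer: 26 27 30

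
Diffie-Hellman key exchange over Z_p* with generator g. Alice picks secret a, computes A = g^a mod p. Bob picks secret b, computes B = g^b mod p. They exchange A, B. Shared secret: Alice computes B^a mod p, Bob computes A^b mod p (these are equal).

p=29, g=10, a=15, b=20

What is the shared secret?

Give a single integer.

Answer: 7

Derivation:
A = 10^15 mod 29  (bits of 15 = 1111)
  bit 0 = 1: r = r^2 * 10 mod 29 = 1^2 * 10 = 1*10 = 10
  bit 1 = 1: r = r^2 * 10 mod 29 = 10^2 * 10 = 13*10 = 14
  bit 2 = 1: r = r^2 * 10 mod 29 = 14^2 * 10 = 22*10 = 17
  bit 3 = 1: r = r^2 * 10 mod 29 = 17^2 * 10 = 28*10 = 19
  -> A = 19
B = 10^20 mod 29  (bits of 20 = 10100)
  bit 0 = 1: r = r^2 * 10 mod 29 = 1^2 * 10 = 1*10 = 10
  bit 1 = 0: r = r^2 mod 29 = 10^2 = 13
  bit 2 = 1: r = r^2 * 10 mod 29 = 13^2 * 10 = 24*10 = 8
  bit 3 = 0: r = r^2 mod 29 = 8^2 = 6
  bit 4 = 0: r = r^2 mod 29 = 6^2 = 7
  -> B = 7
s = B^a = 7^15 mod 29  (bits of 15 = 1111)
  bit 0 = 1: r = r^2 * 7 mod 29 = 1^2 * 7 = 1*7 = 7
  bit 1 = 1: r = r^2 * 7 mod 29 = 7^2 * 7 = 20*7 = 24
  bit 2 = 1: r = r^2 * 7 mod 29 = 24^2 * 7 = 25*7 = 1
  bit 3 = 1: r = r^2 * 7 mod 29 = 1^2 * 7 = 1*7 = 7
  -> s = B^a = 7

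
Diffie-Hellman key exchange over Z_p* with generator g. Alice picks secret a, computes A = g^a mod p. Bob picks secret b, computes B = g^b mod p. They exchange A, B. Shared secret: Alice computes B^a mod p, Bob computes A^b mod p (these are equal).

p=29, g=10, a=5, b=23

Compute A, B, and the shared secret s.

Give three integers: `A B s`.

Answer: 8 11 14

Derivation:
A = 10^5 mod 29  (bits of 5 = 101)
  bit 0 = 1: r = r^2 * 10 mod 29 = 1^2 * 10 = 1*10 = 10
  bit 1 = 0: r = r^2 mod 29 = 10^2 = 13
  bit 2 = 1: r = r^2 * 10 mod 29 = 13^2 * 10 = 24*10 = 8
  -> A = 8
B = 10^23 mod 29  (bits of 23 = 10111)
  bit 0 = 1: r = r^2 * 10 mod 29 = 1^2 * 10 = 1*10 = 10
  bit 1 = 0: r = r^2 mod 29 = 10^2 = 13
  bit 2 = 1: r = r^2 * 10 mod 29 = 13^2 * 10 = 24*10 = 8
  bit 3 = 1: r = r^2 * 10 mod 29 = 8^2 * 10 = 6*10 = 2
  bit 4 = 1: r = r^2 * 10 mod 29 = 2^2 * 10 = 4*10 = 11
  -> B = 11
s = B^a = 11^5 mod 29  (bits of 5 = 101)
  bit 0 = 1: r = r^2 * 11 mod 29 = 1^2 * 11 = 1*11 = 11
  bit 1 = 0: r = r^2 mod 29 = 11^2 = 5
  bit 2 = 1: r = r^2 * 11 mod 29 = 5^2 * 11 = 25*11 = 14
  -> s = B^a = 14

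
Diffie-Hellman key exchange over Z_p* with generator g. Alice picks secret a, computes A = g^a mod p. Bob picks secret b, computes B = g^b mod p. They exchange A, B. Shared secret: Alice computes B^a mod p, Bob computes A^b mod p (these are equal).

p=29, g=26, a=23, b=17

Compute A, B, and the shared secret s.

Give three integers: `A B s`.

Answer: 21 27 19

Derivation:
A = 26^23 mod 29  (bits of 23 = 10111)
  bit 0 = 1: r = r^2 * 26 mod 29 = 1^2 * 26 = 1*26 = 26
  bit 1 = 0: r = r^2 mod 29 = 26^2 = 9
  bit 2 = 1: r = r^2 * 26 mod 29 = 9^2 * 26 = 23*26 = 18
  bit 3 = 1: r = r^2 * 26 mod 29 = 18^2 * 26 = 5*26 = 14
  bit 4 = 1: r = r^2 * 26 mod 29 = 14^2 * 26 = 22*26 = 21
  -> A = 21
B = 26^17 mod 29  (bits of 17 = 10001)
  bit 0 = 1: r = r^2 * 26 mod 29 = 1^2 * 26 = 1*26 = 26
  bit 1 = 0: r = r^2 mod 29 = 26^2 = 9
  bit 2 = 0: r = r^2 mod 29 = 9^2 = 23
  bit 3 = 0: r = r^2 mod 29 = 23^2 = 7
  bit 4 = 1: r = r^2 * 26 mod 29 = 7^2 * 26 = 20*26 = 27
  -> B = 27
s = B^a = 27^23 mod 29  (bits of 23 = 10111)
  bit 0 = 1: r = r^2 * 27 mod 29 = 1^2 * 27 = 1*27 = 27
  bit 1 = 0: r = r^2 mod 29 = 27^2 = 4
  bit 2 = 1: r = r^2 * 27 mod 29 = 4^2 * 27 = 16*27 = 26
  bit 3 = 1: r = r^2 * 27 mod 29 = 26^2 * 27 = 9*27 = 11
  bit 4 = 1: r = r^2 * 27 mod 29 = 11^2 * 27 = 5*27 = 19
  -> s = B^a = 19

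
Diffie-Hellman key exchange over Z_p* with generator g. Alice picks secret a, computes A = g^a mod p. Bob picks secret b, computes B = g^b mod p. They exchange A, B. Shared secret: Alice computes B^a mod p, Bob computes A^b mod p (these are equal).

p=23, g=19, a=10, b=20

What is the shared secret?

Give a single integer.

A = 19^10 mod 23  (bits of 10 = 1010)
  bit 0 = 1: r = r^2 * 19 mod 23 = 1^2 * 19 = 1*19 = 19
  bit 1 = 0: r = r^2 mod 23 = 19^2 = 16
  bit 2 = 1: r = r^2 * 19 mod 23 = 16^2 * 19 = 3*19 = 11
  bit 3 = 0: r = r^2 mod 23 = 11^2 = 6
  -> A = 6
B = 19^20 mod 23  (bits of 20 = 10100)
  bit 0 = 1: r = r^2 * 19 mod 23 = 1^2 * 19 = 1*19 = 19
  bit 1 = 0: r = r^2 mod 23 = 19^2 = 16
  bit 2 = 1: r = r^2 * 19 mod 23 = 16^2 * 19 = 3*19 = 11
  bit 3 = 0: r = r^2 mod 23 = 11^2 = 6
  bit 4 = 0: r = r^2 mod 23 = 6^2 = 13
  -> B = 13
s = B^a = 13^10 mod 23  (bits of 10 = 1010)
  bit 0 = 1: r = r^2 * 13 mod 23 = 1^2 * 13 = 1*13 = 13
  bit 1 = 0: r = r^2 mod 23 = 13^2 = 8
  bit 2 = 1: r = r^2 * 13 mod 23 = 8^2 * 13 = 18*13 = 4
  bit 3 = 0: r = r^2 mod 23 = 4^2 = 16
  -> s = B^a = 16

Answer: 16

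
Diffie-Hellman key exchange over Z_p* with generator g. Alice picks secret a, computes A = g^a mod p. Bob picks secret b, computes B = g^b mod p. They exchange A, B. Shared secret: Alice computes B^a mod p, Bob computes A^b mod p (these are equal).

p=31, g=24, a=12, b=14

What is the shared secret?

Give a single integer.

A = 24^12 mod 31  (bits of 12 = 1100)
  bit 0 = 1: r = r^2 * 24 mod 31 = 1^2 * 24 = 1*24 = 24
  bit 1 = 1: r = r^2 * 24 mod 31 = 24^2 * 24 = 18*24 = 29
  bit 2 = 0: r = r^2 mod 31 = 29^2 = 4
  bit 3 = 0: r = r^2 mod 31 = 4^2 = 16
  -> A = 16
B = 24^14 mod 31  (bits of 14 = 1110)
  bit 0 = 1: r = r^2 * 24 mod 31 = 1^2 * 24 = 1*24 = 24
  bit 1 = 1: r = r^2 * 24 mod 31 = 24^2 * 24 = 18*24 = 29
  bit 2 = 1: r = r^2 * 24 mod 31 = 29^2 * 24 = 4*24 = 3
  bit 3 = 0: r = r^2 mod 31 = 3^2 = 9
  -> B = 9
s = B^a = 9^12 mod 31  (bits of 12 = 1100)
  bit 0 = 1: r = r^2 * 9 mod 31 = 1^2 * 9 = 1*9 = 9
  bit 1 = 1: r = r^2 * 9 mod 31 = 9^2 * 9 = 19*9 = 16
  bit 2 = 0: r = r^2 mod 31 = 16^2 = 8
  bit 3 = 0: r = r^2 mod 31 = 8^2 = 2
  -> s = B^a = 2

Answer: 2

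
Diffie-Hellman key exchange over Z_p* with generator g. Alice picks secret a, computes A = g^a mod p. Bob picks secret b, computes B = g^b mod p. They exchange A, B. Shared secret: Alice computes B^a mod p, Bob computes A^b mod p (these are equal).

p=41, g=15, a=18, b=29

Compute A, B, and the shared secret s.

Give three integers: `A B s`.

A = 15^18 mod 41  (bits of 18 = 10010)
  bit 0 = 1: r = r^2 * 15 mod 41 = 1^2 * 15 = 1*15 = 15
  bit 1 = 0: r = r^2 mod 41 = 15^2 = 20
  bit 2 = 0: r = r^2 mod 41 = 20^2 = 31
  bit 3 = 1: r = r^2 * 15 mod 41 = 31^2 * 15 = 18*15 = 24
  bit 4 = 0: r = r^2 mod 41 = 24^2 = 2
  -> A = 2
B = 15^29 mod 41  (bits of 29 = 11101)
  bit 0 = 1: r = r^2 * 15 mod 41 = 1^2 * 15 = 1*15 = 15
  bit 1 = 1: r = r^2 * 15 mod 41 = 15^2 * 15 = 20*15 = 13
  bit 2 = 1: r = r^2 * 15 mod 41 = 13^2 * 15 = 5*15 = 34
  bit 3 = 0: r = r^2 mod 41 = 34^2 = 8
  bit 4 = 1: r = r^2 * 15 mod 41 = 8^2 * 15 = 23*15 = 17
  -> B = 17
s = B^a = 17^18 mod 41  (bits of 18 = 10010)
  bit 0 = 1: r = r^2 * 17 mod 41 = 1^2 * 17 = 1*17 = 17
  bit 1 = 0: r = r^2 mod 41 = 17^2 = 2
  bit 2 = 0: r = r^2 mod 41 = 2^2 = 4
  bit 3 = 1: r = r^2 * 17 mod 41 = 4^2 * 17 = 16*17 = 26
  bit 4 = 0: r = r^2 mod 41 = 26^2 = 20
  -> s = B^a = 20

Answer: 2 17 20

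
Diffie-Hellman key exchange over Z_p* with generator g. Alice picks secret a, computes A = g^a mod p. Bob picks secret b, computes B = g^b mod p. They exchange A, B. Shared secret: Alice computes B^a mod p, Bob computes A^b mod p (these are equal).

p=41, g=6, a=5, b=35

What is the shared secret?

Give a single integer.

Answer: 3

Derivation:
A = 6^5 mod 41  (bits of 5 = 101)
  bit 0 = 1: r = r^2 * 6 mod 41 = 1^2 * 6 = 1*6 = 6
  bit 1 = 0: r = r^2 mod 41 = 6^2 = 36
  bit 2 = 1: r = r^2 * 6 mod 41 = 36^2 * 6 = 25*6 = 27
  -> A = 27
B = 6^35 mod 41  (bits of 35 = 100011)
  bit 0 = 1: r = r^2 * 6 mod 41 = 1^2 * 6 = 1*6 = 6
  bit 1 = 0: r = r^2 mod 41 = 6^2 = 36
  bit 2 = 0: r = r^2 mod 41 = 36^2 = 25
  bit 3 = 0: r = r^2 mod 41 = 25^2 = 10
  bit 4 = 1: r = r^2 * 6 mod 41 = 10^2 * 6 = 18*6 = 26
  bit 5 = 1: r = r^2 * 6 mod 41 = 26^2 * 6 = 20*6 = 38
  -> B = 38
s = B^a = 38^5 mod 41  (bits of 5 = 101)
  bit 0 = 1: r = r^2 * 38 mod 41 = 1^2 * 38 = 1*38 = 38
  bit 1 = 0: r = r^2 mod 41 = 38^2 = 9
  bit 2 = 1: r = r^2 * 38 mod 41 = 9^2 * 38 = 40*38 = 3
  -> s = B^a = 3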